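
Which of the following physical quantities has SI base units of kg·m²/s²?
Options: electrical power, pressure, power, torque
Checking the SI base units of each option:
  electrical power (P = IV): kg·m²/s³  ✗
  pressure (P = F/A): kg/(m·s²)  ✗
  power (P = W/t): kg·m²/s³  ✗
  torque (τ = Fr): kg·m²/s²  ✓ matches

Only torque has units kg·m²/s².

Answer: torque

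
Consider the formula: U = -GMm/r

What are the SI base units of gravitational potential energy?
Units of each symbol in U = -GMm/r:
  G (gravitational constant): m³/(kg·s²)
  M (mass): kg
  m (mass): kg
  r (distance): m  → in the denominator, contributes 1/m
  The minus sign does not affect the units.

Multiplying the contributions: [m³/(kg·s²)] · [kg] · [kg] · [1/m]
Adding exponents of each base unit: kg: 1, m: 2, s: -2
SI base units of gravitational potential energy: kg·m²/s²

Answer: kg·m²/s²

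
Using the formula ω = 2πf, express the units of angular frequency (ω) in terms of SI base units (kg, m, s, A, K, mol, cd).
Units of each symbol in ω = 2πf:
  f (frequency): 1/s
  The factor 2π is dimensionless.

Multiplying the contributions: [1/s]
Adding exponents of each base unit: s: -1
SI base units of angular frequency: 1/s

Answer: 1/s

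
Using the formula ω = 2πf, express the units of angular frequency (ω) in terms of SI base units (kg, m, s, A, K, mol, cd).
Units of each symbol in ω = 2πf:
  f (frequency): 1/s
  The factor 2π is dimensionless.

Multiplying the contributions: [1/s]
Adding exponents of each base unit: s: -1
SI base units of angular frequency: 1/s

Answer: 1/s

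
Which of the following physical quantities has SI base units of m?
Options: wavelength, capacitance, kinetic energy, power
Checking the SI base units of each option:
  wavelength (λ = v/f): m  ✓ matches
  capacitance (C = Q/V): s⁴·A²/(kg·m²)  ✗
  kinetic energy (E = ½mv²): kg·m²/s²  ✗
  power (P = W/t): kg·m²/s³  ✗

Only wavelength has units m.

Answer: wavelength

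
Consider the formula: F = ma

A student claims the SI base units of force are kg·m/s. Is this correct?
Units of each symbol in F = ma:
  m (mass): kg
  a (acceleration): m/s²

Multiplying the contributions: [kg] · [m/s²]
Adding exponents of each base unit: kg: 1, m: 1, s: -2
SI base units of force: kg·m/s²

The claimed units kg·m/s (exponents kg: 1, m: 1, s: -1) do not match the derived units kg·m/s² (exponents kg: 1, m: 1, s: -2), so the claim is incorrect.

Answer: No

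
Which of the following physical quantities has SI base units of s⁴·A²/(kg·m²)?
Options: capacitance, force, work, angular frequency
Checking the SI base units of each option:
  capacitance (C = Q/V): s⁴·A²/(kg·m²)  ✓ matches
  force (F = ma): kg·m/s²  ✗
  work (W = Fd): kg·m²/s²  ✗
  angular frequency (ω = 2πf): 1/s  ✗

Only capacitance has units s⁴·A²/(kg·m²).

Answer: capacitance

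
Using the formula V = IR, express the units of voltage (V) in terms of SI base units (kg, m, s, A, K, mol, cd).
Units of each symbol in V = IR:
  I (current): A
  R (resistance, in ohms): kg·m²/(s³·A²)

Multiplying the contributions: [A] · [kg·m²/(s³·A²)]
Adding exponents of each base unit: kg: 1, m: 2, s: -3, A: -1
SI base units of voltage: kg·m²/(s³·A)

Answer: kg·m²/(s³·A)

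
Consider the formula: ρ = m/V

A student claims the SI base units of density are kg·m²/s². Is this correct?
Units of each symbol in ρ = m/V:
  m (mass): kg
  V (volume): m³  → in the denominator, contributes 1/m³

Multiplying the contributions: [kg] · [1/m³]
Adding exponents of each base unit: kg: 1, m: -3
SI base units of density: kg/m³

The claimed units kg·m²/s² (exponents kg: 1, m: 2, s: -2) do not match the derived units kg/m³ (exponents kg: 1, m: -3), so the claim is incorrect.

Answer: No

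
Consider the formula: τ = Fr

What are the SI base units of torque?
Units of each symbol in τ = Fr:
  F (force): kg·m/s²
  r (lever arm): m

Multiplying the contributions: [kg·m/s²] · [m]
Adding exponents of each base unit: kg: 1, m: 2, s: -2
SI base units of torque: kg·m²/s²

Answer: kg·m²/s²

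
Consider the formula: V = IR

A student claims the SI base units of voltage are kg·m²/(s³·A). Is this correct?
Units of each symbol in V = IR:
  I (current): A
  R (resistance, in ohms): kg·m²/(s³·A²)

Multiplying the contributions: [A] · [kg·m²/(s³·A²)]
Adding exponents of each base unit: kg: 1, m: 2, s: -3, A: -1
SI base units of voltage: kg·m²/(s³·A)

The claimed units kg·m²/(s³·A) match the derived units, so the claim is correct.

Answer: Yes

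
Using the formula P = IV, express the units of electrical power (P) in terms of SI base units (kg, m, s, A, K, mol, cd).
Units of each symbol in P = IV:
  I (current): A
  V (voltage, in volts): kg·m²/(s³·A)

Multiplying the contributions: [A] · [kg·m²/(s³·A)]
Adding exponents of each base unit: kg: 1, m: 2, s: -3
SI base units of electrical power: kg·m²/s³

Answer: kg·m²/s³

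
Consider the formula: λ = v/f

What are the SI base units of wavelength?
Units of each symbol in λ = v/f:
  v (wave speed): m/s
  f (frequency): 1/s  → in the denominator, contributes s

Multiplying the contributions: [m/s] · [s]
Adding exponents of each base unit: m: 1
SI base units of wavelength: m

Answer: m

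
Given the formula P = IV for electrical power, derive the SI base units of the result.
Units of each symbol in P = IV:
  I (current): A
  V (voltage, in volts): kg·m²/(s³·A)

Multiplying the contributions: [A] · [kg·m²/(s³·A)]
Adding exponents of each base unit: kg: 1, m: 2, s: -3
SI base units of electrical power: kg·m²/s³

Answer: kg·m²/s³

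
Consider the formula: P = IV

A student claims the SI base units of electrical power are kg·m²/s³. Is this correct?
Units of each symbol in P = IV:
  I (current): A
  V (voltage, in volts): kg·m²/(s³·A)

Multiplying the contributions: [A] · [kg·m²/(s³·A)]
Adding exponents of each base unit: kg: 1, m: 2, s: -3
SI base units of electrical power: kg·m²/s³

The claimed units kg·m²/s³ match the derived units, so the claim is correct.

Answer: Yes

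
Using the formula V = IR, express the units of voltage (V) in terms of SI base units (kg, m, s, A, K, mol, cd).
Units of each symbol in V = IR:
  I (current): A
  R (resistance, in ohms): kg·m²/(s³·A²)

Multiplying the contributions: [A] · [kg·m²/(s³·A²)]
Adding exponents of each base unit: kg: 1, m: 2, s: -3, A: -1
SI base units of voltage: kg·m²/(s³·A)

Answer: kg·m²/(s³·A)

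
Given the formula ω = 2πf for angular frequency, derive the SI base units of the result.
Units of each symbol in ω = 2πf:
  f (frequency): 1/s
  The factor 2π is dimensionless.

Multiplying the contributions: [1/s]
Adding exponents of each base unit: s: -1
SI base units of angular frequency: 1/s

Answer: 1/s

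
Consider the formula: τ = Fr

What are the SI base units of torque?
Units of each symbol in τ = Fr:
  F (force): kg·m/s²
  r (lever arm): m

Multiplying the contributions: [kg·m/s²] · [m]
Adding exponents of each base unit: kg: 1, m: 2, s: -2
SI base units of torque: kg·m²/s²

Answer: kg·m²/s²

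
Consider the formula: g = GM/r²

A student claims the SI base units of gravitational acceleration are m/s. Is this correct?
Units of each symbol in g = GM/r²:
  G (gravitational constant): m³/(kg·s²)
  M (mass): kg
  r (distance): m  → to the power 2 in the denominator, contributes 1/m²

Multiplying the contributions: [m³/(kg·s²)] · [kg] · [1/m²]
Adding exponents of each base unit: m: 1, s: -2
SI base units of gravitational acceleration: m/s²

The claimed units m/s (exponents m: 1, s: -1) do not match the derived units m/s² (exponents m: 1, s: -2), so the claim is incorrect.

Answer: No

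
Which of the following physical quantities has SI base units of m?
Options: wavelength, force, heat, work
Checking the SI base units of each option:
  wavelength (λ = v/f): m  ✓ matches
  force (F = ma): kg·m/s²  ✗
  heat (Q = mcΔT): kg·m²/s²  ✗
  work (W = Fd): kg·m²/s²  ✗

Only wavelength has units m.

Answer: wavelength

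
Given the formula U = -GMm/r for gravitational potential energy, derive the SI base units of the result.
Units of each symbol in U = -GMm/r:
  G (gravitational constant): m³/(kg·s²)
  M (mass): kg
  m (mass): kg
  r (distance): m  → in the denominator, contributes 1/m
  The minus sign does not affect the units.

Multiplying the contributions: [m³/(kg·s²)] · [kg] · [kg] · [1/m]
Adding exponents of each base unit: kg: 1, m: 2, s: -2
SI base units of gravitational potential energy: kg·m²/s²

Answer: kg·m²/s²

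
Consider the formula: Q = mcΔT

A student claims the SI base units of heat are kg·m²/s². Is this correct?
Units of each symbol in Q = mcΔT:
  m (mass): kg
  c (specific heat capacity, in J/(kg·K)): m²/(s²·K)
  ΔT (temperature change): K

Multiplying the contributions: [kg] · [m²/(s²·K)] · [K]
Adding exponents of each base unit: kg: 1, m: 2, s: -2
SI base units of heat: kg·m²/s²

The claimed units kg·m²/s² match the derived units, so the claim is correct.

Answer: Yes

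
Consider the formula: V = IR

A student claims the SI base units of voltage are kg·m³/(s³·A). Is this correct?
Units of each symbol in V = IR:
  I (current): A
  R (resistance, in ohms): kg·m²/(s³·A²)

Multiplying the contributions: [A] · [kg·m²/(s³·A²)]
Adding exponents of each base unit: kg: 1, m: 2, s: -3, A: -1
SI base units of voltage: kg·m²/(s³·A)

The claimed units kg·m³/(s³·A) (exponents kg: 1, m: 3, s: -3, A: -1) do not match the derived units kg·m²/(s³·A) (exponents kg: 1, m: 2, s: -3, A: -1), so the claim is incorrect.

Answer: No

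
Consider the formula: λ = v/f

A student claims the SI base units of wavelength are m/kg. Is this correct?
Units of each symbol in λ = v/f:
  v (wave speed): m/s
  f (frequency): 1/s  → in the denominator, contributes s

Multiplying the contributions: [m/s] · [s]
Adding exponents of each base unit: m: 1
SI base units of wavelength: m

The claimed units m/kg (exponents kg: -1, m: 1) do not match the derived units m (exponents m: 1), so the claim is incorrect.

Answer: No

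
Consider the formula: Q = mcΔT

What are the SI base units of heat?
Units of each symbol in Q = mcΔT:
  m (mass): kg
  c (specific heat capacity, in J/(kg·K)): m²/(s²·K)
  ΔT (temperature change): K

Multiplying the contributions: [kg] · [m²/(s²·K)] · [K]
Adding exponents of each base unit: kg: 1, m: 2, s: -2
SI base units of heat: kg·m²/s²

Answer: kg·m²/s²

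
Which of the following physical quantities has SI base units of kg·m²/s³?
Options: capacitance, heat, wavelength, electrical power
Checking the SI base units of each option:
  capacitance (C = Q/V): s⁴·A²/(kg·m²)  ✗
  heat (Q = mcΔT): kg·m²/s²  ✗
  wavelength (λ = v/f): m  ✗
  electrical power (P = IV): kg·m²/s³  ✓ matches

Only electrical power has units kg·m²/s³.

Answer: electrical power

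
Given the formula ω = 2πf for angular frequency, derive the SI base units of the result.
Units of each symbol in ω = 2πf:
  f (frequency): 1/s
  The factor 2π is dimensionless.

Multiplying the contributions: [1/s]
Adding exponents of each base unit: s: -1
SI base units of angular frequency: 1/s

Answer: 1/s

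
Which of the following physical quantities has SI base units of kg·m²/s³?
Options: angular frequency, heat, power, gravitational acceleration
Checking the SI base units of each option:
  angular frequency (ω = 2πf): 1/s  ✗
  heat (Q = mcΔT): kg·m²/s²  ✗
  power (P = W/t): kg·m²/s³  ✓ matches
  gravitational acceleration (g = GM/r²): m/s²  ✗

Only power has units kg·m²/s³.

Answer: power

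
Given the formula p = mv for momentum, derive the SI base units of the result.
Units of each symbol in p = mv:
  m (mass): kg
  v (velocity): m/s

Multiplying the contributions: [kg] · [m/s]
Adding exponents of each base unit: kg: 1, m: 1, s: -1
SI base units of momentum: kg·m/s

Answer: kg·m/s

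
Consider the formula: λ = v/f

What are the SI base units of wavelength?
Units of each symbol in λ = v/f:
  v (wave speed): m/s
  f (frequency): 1/s  → in the denominator, contributes s

Multiplying the contributions: [m/s] · [s]
Adding exponents of each base unit: m: 1
SI base units of wavelength: m

Answer: m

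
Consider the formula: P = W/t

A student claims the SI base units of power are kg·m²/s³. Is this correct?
Units of each symbol in P = W/t:
  W (work): kg·m²/s²
  t (time): s  → in the denominator, contributes 1/s

Multiplying the contributions: [kg·m²/s²] · [1/s]
Adding exponents of each base unit: kg: 1, m: 2, s: -3
SI base units of power: kg·m²/s³

The claimed units kg·m²/s³ match the derived units, so the claim is correct.

Answer: Yes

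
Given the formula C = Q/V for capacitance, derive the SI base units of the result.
Units of each symbol in C = Q/V:
  Q (charge, in coulombs): s·A
  V (voltage, in volts): kg·m²/(s³·A)  → in the denominator, contributes s³·A/(kg·m²)

Multiplying the contributions: [s·A] · [s³·A/(kg·m²)]
Adding exponents of each base unit: kg: -1, m: -2, s: 4, A: 2
SI base units of capacitance: s⁴·A²/(kg·m²)

Answer: s⁴·A²/(kg·m²)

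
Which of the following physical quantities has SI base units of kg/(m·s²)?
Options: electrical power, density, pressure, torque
Checking the SI base units of each option:
  electrical power (P = IV): kg·m²/s³  ✗
  density (ρ = m/V): kg/m³  ✗
  pressure (P = F/A): kg/(m·s²)  ✓ matches
  torque (τ = Fr): kg·m²/s²  ✗

Only pressure has units kg/(m·s²).

Answer: pressure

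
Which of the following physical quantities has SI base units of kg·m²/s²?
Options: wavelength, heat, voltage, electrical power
Checking the SI base units of each option:
  wavelength (λ = v/f): m  ✗
  heat (Q = mcΔT): kg·m²/s²  ✓ matches
  voltage (V = IR): kg·m²/(s³·A)  ✗
  electrical power (P = IV): kg·m²/s³  ✗

Only heat has units kg·m²/s².

Answer: heat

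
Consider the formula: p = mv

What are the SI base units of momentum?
Units of each symbol in p = mv:
  m (mass): kg
  v (velocity): m/s

Multiplying the contributions: [kg] · [m/s]
Adding exponents of each base unit: kg: 1, m: 1, s: -1
SI base units of momentum: kg·m/s

Answer: kg·m/s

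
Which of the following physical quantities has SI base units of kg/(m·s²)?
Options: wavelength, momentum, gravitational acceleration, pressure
Checking the SI base units of each option:
  wavelength (λ = v/f): m  ✗
  momentum (p = mv): kg·m/s  ✗
  gravitational acceleration (g = GM/r²): m/s²  ✗
  pressure (P = F/A): kg/(m·s²)  ✓ matches

Only pressure has units kg/(m·s²).

Answer: pressure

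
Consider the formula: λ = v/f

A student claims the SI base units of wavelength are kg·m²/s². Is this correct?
Units of each symbol in λ = v/f:
  v (wave speed): m/s
  f (frequency): 1/s  → in the denominator, contributes s

Multiplying the contributions: [m/s] · [s]
Adding exponents of each base unit: m: 1
SI base units of wavelength: m

The claimed units kg·m²/s² (exponents kg: 1, m: 2, s: -2) do not match the derived units m (exponents m: 1), so the claim is incorrect.

Answer: No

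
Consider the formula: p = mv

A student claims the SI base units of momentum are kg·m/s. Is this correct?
Units of each symbol in p = mv:
  m (mass): kg
  v (velocity): m/s

Multiplying the contributions: [kg] · [m/s]
Adding exponents of each base unit: kg: 1, m: 1, s: -1
SI base units of momentum: kg·m/s

The claimed units kg·m/s match the derived units, so the claim is correct.

Answer: Yes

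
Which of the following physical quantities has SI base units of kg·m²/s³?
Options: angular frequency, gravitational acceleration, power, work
Checking the SI base units of each option:
  angular frequency (ω = 2πf): 1/s  ✗
  gravitational acceleration (g = GM/r²): m/s²  ✗
  power (P = W/t): kg·m²/s³  ✓ matches
  work (W = Fd): kg·m²/s²  ✗

Only power has units kg·m²/s³.

Answer: power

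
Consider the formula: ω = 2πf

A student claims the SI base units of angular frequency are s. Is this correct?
Units of each symbol in ω = 2πf:
  f (frequency): 1/s
  The factor 2π is dimensionless.

Multiplying the contributions: [1/s]
Adding exponents of each base unit: s: -1
SI base units of angular frequency: 1/s

The claimed units s (exponents s: 1) do not match the derived units 1/s (exponents s: -1), so the claim is incorrect.

Answer: No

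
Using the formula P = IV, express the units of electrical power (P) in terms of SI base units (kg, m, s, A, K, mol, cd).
Units of each symbol in P = IV:
  I (current): A
  V (voltage, in volts): kg·m²/(s³·A)

Multiplying the contributions: [A] · [kg·m²/(s³·A)]
Adding exponents of each base unit: kg: 1, m: 2, s: -3
SI base units of electrical power: kg·m²/s³

Answer: kg·m²/s³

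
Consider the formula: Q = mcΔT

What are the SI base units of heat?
Units of each symbol in Q = mcΔT:
  m (mass): kg
  c (specific heat capacity, in J/(kg·K)): m²/(s²·K)
  ΔT (temperature change): K

Multiplying the contributions: [kg] · [m²/(s²·K)] · [K]
Adding exponents of each base unit: kg: 1, m: 2, s: -2
SI base units of heat: kg·m²/s²

Answer: kg·m²/s²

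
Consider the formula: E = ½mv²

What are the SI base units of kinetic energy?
Units of each symbol in E = ½mv²:
  m (mass): kg
  v (speed): m/s  → to the power 2, contributes m²/s²
  The factor ½ is dimensionless.

Multiplying the contributions: [kg] · [m²/s²]
Adding exponents of each base unit: kg: 1, m: 2, s: -2
SI base units of kinetic energy: kg·m²/s²

Answer: kg·m²/s²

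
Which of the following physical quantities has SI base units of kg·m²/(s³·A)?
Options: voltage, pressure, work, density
Checking the SI base units of each option:
  voltage (V = IR): kg·m²/(s³·A)  ✓ matches
  pressure (P = F/A): kg/(m·s²)  ✗
  work (W = Fd): kg·m²/s²  ✗
  density (ρ = m/V): kg/m³  ✗

Only voltage has units kg·m²/(s³·A).

Answer: voltage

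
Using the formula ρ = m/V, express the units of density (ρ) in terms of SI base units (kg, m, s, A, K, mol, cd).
Units of each symbol in ρ = m/V:
  m (mass): kg
  V (volume): m³  → in the denominator, contributes 1/m³

Multiplying the contributions: [kg] · [1/m³]
Adding exponents of each base unit: kg: 1, m: -3
SI base units of density: kg/m³

Answer: kg/m³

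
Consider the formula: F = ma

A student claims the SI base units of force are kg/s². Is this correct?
Units of each symbol in F = ma:
  m (mass): kg
  a (acceleration): m/s²

Multiplying the contributions: [kg] · [m/s²]
Adding exponents of each base unit: kg: 1, m: 1, s: -2
SI base units of force: kg·m/s²

The claimed units kg/s² (exponents kg: 1, s: -2) do not match the derived units kg·m/s² (exponents kg: 1, m: 1, s: -2), so the claim is incorrect.

Answer: No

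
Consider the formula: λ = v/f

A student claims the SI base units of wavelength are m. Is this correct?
Units of each symbol in λ = v/f:
  v (wave speed): m/s
  f (frequency): 1/s  → in the denominator, contributes s

Multiplying the contributions: [m/s] · [s]
Adding exponents of each base unit: m: 1
SI base units of wavelength: m

The claimed units m match the derived units, so the claim is correct.

Answer: Yes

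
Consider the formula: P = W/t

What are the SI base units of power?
Units of each symbol in P = W/t:
  W (work): kg·m²/s²
  t (time): s  → in the denominator, contributes 1/s

Multiplying the contributions: [kg·m²/s²] · [1/s]
Adding exponents of each base unit: kg: 1, m: 2, s: -3
SI base units of power: kg·m²/s³

Answer: kg·m²/s³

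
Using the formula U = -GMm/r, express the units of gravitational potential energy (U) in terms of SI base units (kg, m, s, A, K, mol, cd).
Units of each symbol in U = -GMm/r:
  G (gravitational constant): m³/(kg·s²)
  M (mass): kg
  m (mass): kg
  r (distance): m  → in the denominator, contributes 1/m
  The minus sign does not affect the units.

Multiplying the contributions: [m³/(kg·s²)] · [kg] · [kg] · [1/m]
Adding exponents of each base unit: kg: 1, m: 2, s: -2
SI base units of gravitational potential energy: kg·m²/s²

Answer: kg·m²/s²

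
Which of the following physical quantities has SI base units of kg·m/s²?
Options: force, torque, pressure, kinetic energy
Checking the SI base units of each option:
  force (F = ma): kg·m/s²  ✓ matches
  torque (τ = Fr): kg·m²/s²  ✗
  pressure (P = F/A): kg/(m·s²)  ✗
  kinetic energy (E = ½mv²): kg·m²/s²  ✗

Only force has units kg·m/s².

Answer: force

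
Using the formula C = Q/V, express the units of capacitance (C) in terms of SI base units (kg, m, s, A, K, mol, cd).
Units of each symbol in C = Q/V:
  Q (charge, in coulombs): s·A
  V (voltage, in volts): kg·m²/(s³·A)  → in the denominator, contributes s³·A/(kg·m²)

Multiplying the contributions: [s·A] · [s³·A/(kg·m²)]
Adding exponents of each base unit: kg: -1, m: -2, s: 4, A: 2
SI base units of capacitance: s⁴·A²/(kg·m²)

Answer: s⁴·A²/(kg·m²)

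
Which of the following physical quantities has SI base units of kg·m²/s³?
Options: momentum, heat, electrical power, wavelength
Checking the SI base units of each option:
  momentum (p = mv): kg·m/s  ✗
  heat (Q = mcΔT): kg·m²/s²  ✗
  electrical power (P = IV): kg·m²/s³  ✓ matches
  wavelength (λ = v/f): m  ✗

Only electrical power has units kg·m²/s³.

Answer: electrical power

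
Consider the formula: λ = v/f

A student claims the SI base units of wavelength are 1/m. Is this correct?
Units of each symbol in λ = v/f:
  v (wave speed): m/s
  f (frequency): 1/s  → in the denominator, contributes s

Multiplying the contributions: [m/s] · [s]
Adding exponents of each base unit: m: 1
SI base units of wavelength: m

The claimed units 1/m (exponents m: -1) do not match the derived units m (exponents m: 1), so the claim is incorrect.

Answer: No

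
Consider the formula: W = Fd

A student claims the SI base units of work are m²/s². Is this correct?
Units of each symbol in W = Fd:
  F (force): kg·m/s²
  d (displacement): m

Multiplying the contributions: [kg·m/s²] · [m]
Adding exponents of each base unit: kg: 1, m: 2, s: -2
SI base units of work: kg·m²/s²

The claimed units m²/s² (exponents m: 2, s: -2) do not match the derived units kg·m²/s² (exponents kg: 1, m: 2, s: -2), so the claim is incorrect.

Answer: No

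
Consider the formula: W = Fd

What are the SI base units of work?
Units of each symbol in W = Fd:
  F (force): kg·m/s²
  d (displacement): m

Multiplying the contributions: [kg·m/s²] · [m]
Adding exponents of each base unit: kg: 1, m: 2, s: -2
SI base units of work: kg·m²/s²

Answer: kg·m²/s²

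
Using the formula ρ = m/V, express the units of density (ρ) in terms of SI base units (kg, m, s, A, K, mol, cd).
Units of each symbol in ρ = m/V:
  m (mass): kg
  V (volume): m³  → in the denominator, contributes 1/m³

Multiplying the contributions: [kg] · [1/m³]
Adding exponents of each base unit: kg: 1, m: -3
SI base units of density: kg/m³

Answer: kg/m³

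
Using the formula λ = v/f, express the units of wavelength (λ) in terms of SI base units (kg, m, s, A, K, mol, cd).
Units of each symbol in λ = v/f:
  v (wave speed): m/s
  f (frequency): 1/s  → in the denominator, contributes s

Multiplying the contributions: [m/s] · [s]
Adding exponents of each base unit: m: 1
SI base units of wavelength: m

Answer: m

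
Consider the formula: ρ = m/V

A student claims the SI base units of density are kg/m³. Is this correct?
Units of each symbol in ρ = m/V:
  m (mass): kg
  V (volume): m³  → in the denominator, contributes 1/m³

Multiplying the contributions: [kg] · [1/m³]
Adding exponents of each base unit: kg: 1, m: -3
SI base units of density: kg/m³

The claimed units kg/m³ match the derived units, so the claim is correct.

Answer: Yes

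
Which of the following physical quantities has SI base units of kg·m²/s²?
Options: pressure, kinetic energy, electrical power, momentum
Checking the SI base units of each option:
  pressure (P = F/A): kg/(m·s²)  ✗
  kinetic energy (E = ½mv²): kg·m²/s²  ✓ matches
  electrical power (P = IV): kg·m²/s³  ✗
  momentum (p = mv): kg·m/s  ✗

Only kinetic energy has units kg·m²/s².

Answer: kinetic energy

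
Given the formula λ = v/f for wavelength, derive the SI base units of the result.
Units of each symbol in λ = v/f:
  v (wave speed): m/s
  f (frequency): 1/s  → in the denominator, contributes s

Multiplying the contributions: [m/s] · [s]
Adding exponents of each base unit: m: 1
SI base units of wavelength: m

Answer: m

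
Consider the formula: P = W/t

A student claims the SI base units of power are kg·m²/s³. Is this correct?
Units of each symbol in P = W/t:
  W (work): kg·m²/s²
  t (time): s  → in the denominator, contributes 1/s

Multiplying the contributions: [kg·m²/s²] · [1/s]
Adding exponents of each base unit: kg: 1, m: 2, s: -3
SI base units of power: kg·m²/s³

The claimed units kg·m²/s³ match the derived units, so the claim is correct.

Answer: Yes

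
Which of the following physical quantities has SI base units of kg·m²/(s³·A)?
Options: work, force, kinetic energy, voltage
Checking the SI base units of each option:
  work (W = Fd): kg·m²/s²  ✗
  force (F = ma): kg·m/s²  ✗
  kinetic energy (E = ½mv²): kg·m²/s²  ✗
  voltage (V = IR): kg·m²/(s³·A)  ✓ matches

Only voltage has units kg·m²/(s³·A).

Answer: voltage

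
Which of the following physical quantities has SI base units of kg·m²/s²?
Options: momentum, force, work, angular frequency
Checking the SI base units of each option:
  momentum (p = mv): kg·m/s  ✗
  force (F = ma): kg·m/s²  ✗
  work (W = Fd): kg·m²/s²  ✓ matches
  angular frequency (ω = 2πf): 1/s  ✗

Only work has units kg·m²/s².

Answer: work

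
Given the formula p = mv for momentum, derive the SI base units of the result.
Units of each symbol in p = mv:
  m (mass): kg
  v (velocity): m/s

Multiplying the contributions: [kg] · [m/s]
Adding exponents of each base unit: kg: 1, m: 1, s: -1
SI base units of momentum: kg·m/s

Answer: kg·m/s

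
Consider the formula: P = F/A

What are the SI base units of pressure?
Units of each symbol in P = F/A:
  F (force): kg·m/s²
  A (area): m²  → in the denominator, contributes 1/m²

Multiplying the contributions: [kg·m/s²] · [1/m²]
Adding exponents of each base unit: kg: 1, m: -1, s: -2
SI base units of pressure: kg/(m·s²)

Answer: kg/(m·s²)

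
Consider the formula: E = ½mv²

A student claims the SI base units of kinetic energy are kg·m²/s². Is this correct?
Units of each symbol in E = ½mv²:
  m (mass): kg
  v (speed): m/s  → to the power 2, contributes m²/s²
  The factor ½ is dimensionless.

Multiplying the contributions: [kg] · [m²/s²]
Adding exponents of each base unit: kg: 1, m: 2, s: -2
SI base units of kinetic energy: kg·m²/s²

The claimed units kg·m²/s² match the derived units, so the claim is correct.

Answer: Yes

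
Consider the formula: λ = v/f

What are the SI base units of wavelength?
Units of each symbol in λ = v/f:
  v (wave speed): m/s
  f (frequency): 1/s  → in the denominator, contributes s

Multiplying the contributions: [m/s] · [s]
Adding exponents of each base unit: m: 1
SI base units of wavelength: m

Answer: m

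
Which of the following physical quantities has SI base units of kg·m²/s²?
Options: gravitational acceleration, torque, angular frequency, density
Checking the SI base units of each option:
  gravitational acceleration (g = GM/r²): m/s²  ✗
  torque (τ = Fr): kg·m²/s²  ✓ matches
  angular frequency (ω = 2πf): 1/s  ✗
  density (ρ = m/V): kg/m³  ✗

Only torque has units kg·m²/s².

Answer: torque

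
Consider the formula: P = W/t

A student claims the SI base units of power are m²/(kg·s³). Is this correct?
Units of each symbol in P = W/t:
  W (work): kg·m²/s²
  t (time): s  → in the denominator, contributes 1/s

Multiplying the contributions: [kg·m²/s²] · [1/s]
Adding exponents of each base unit: kg: 1, m: 2, s: -3
SI base units of power: kg·m²/s³

The claimed units m²/(kg·s³) (exponents kg: -1, m: 2, s: -3) do not match the derived units kg·m²/s³ (exponents kg: 1, m: 2, s: -3), so the claim is incorrect.

Answer: No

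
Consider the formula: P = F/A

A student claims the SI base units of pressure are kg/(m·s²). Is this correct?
Units of each symbol in P = F/A:
  F (force): kg·m/s²
  A (area): m²  → in the denominator, contributes 1/m²

Multiplying the contributions: [kg·m/s²] · [1/m²]
Adding exponents of each base unit: kg: 1, m: -1, s: -2
SI base units of pressure: kg/(m·s²)

The claimed units kg/(m·s²) match the derived units, so the claim is correct.

Answer: Yes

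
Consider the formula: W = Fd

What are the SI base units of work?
Units of each symbol in W = Fd:
  F (force): kg·m/s²
  d (displacement): m

Multiplying the contributions: [kg·m/s²] · [m]
Adding exponents of each base unit: kg: 1, m: 2, s: -2
SI base units of work: kg·m²/s²

Answer: kg·m²/s²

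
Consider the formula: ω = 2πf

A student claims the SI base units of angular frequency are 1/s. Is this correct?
Units of each symbol in ω = 2πf:
  f (frequency): 1/s
  The factor 2π is dimensionless.

Multiplying the contributions: [1/s]
Adding exponents of each base unit: s: -1
SI base units of angular frequency: 1/s

The claimed units 1/s match the derived units, so the claim is correct.

Answer: Yes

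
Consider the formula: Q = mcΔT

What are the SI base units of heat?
Units of each symbol in Q = mcΔT:
  m (mass): kg
  c (specific heat capacity, in J/(kg·K)): m²/(s²·K)
  ΔT (temperature change): K

Multiplying the contributions: [kg] · [m²/(s²·K)] · [K]
Adding exponents of each base unit: kg: 1, m: 2, s: -2
SI base units of heat: kg·m²/s²

Answer: kg·m²/s²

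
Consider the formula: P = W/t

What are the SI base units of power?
Units of each symbol in P = W/t:
  W (work): kg·m²/s²
  t (time): s  → in the denominator, contributes 1/s

Multiplying the contributions: [kg·m²/s²] · [1/s]
Adding exponents of each base unit: kg: 1, m: 2, s: -3
SI base units of power: kg·m²/s³

Answer: kg·m²/s³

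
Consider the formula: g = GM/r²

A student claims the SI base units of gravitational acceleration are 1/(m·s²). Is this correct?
Units of each symbol in g = GM/r²:
  G (gravitational constant): m³/(kg·s²)
  M (mass): kg
  r (distance): m  → to the power 2 in the denominator, contributes 1/m²

Multiplying the contributions: [m³/(kg·s²)] · [kg] · [1/m²]
Adding exponents of each base unit: m: 1, s: -2
SI base units of gravitational acceleration: m/s²

The claimed units 1/(m·s²) (exponents m: -1, s: -2) do not match the derived units m/s² (exponents m: 1, s: -2), so the claim is incorrect.

Answer: No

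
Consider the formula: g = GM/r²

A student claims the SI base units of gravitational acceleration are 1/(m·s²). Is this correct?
Units of each symbol in g = GM/r²:
  G (gravitational constant): m³/(kg·s²)
  M (mass): kg
  r (distance): m  → to the power 2 in the denominator, contributes 1/m²

Multiplying the contributions: [m³/(kg·s²)] · [kg] · [1/m²]
Adding exponents of each base unit: m: 1, s: -2
SI base units of gravitational acceleration: m/s²

The claimed units 1/(m·s²) (exponents m: -1, s: -2) do not match the derived units m/s² (exponents m: 1, s: -2), so the claim is incorrect.

Answer: No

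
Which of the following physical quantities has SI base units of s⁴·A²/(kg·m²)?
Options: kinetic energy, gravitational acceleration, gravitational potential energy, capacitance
Checking the SI base units of each option:
  kinetic energy (E = ½mv²): kg·m²/s²  ✗
  gravitational acceleration (g = GM/r²): m/s²  ✗
  gravitational potential energy (U = -GMm/r): kg·m²/s²  ✗
  capacitance (C = Q/V): s⁴·A²/(kg·m²)  ✓ matches

Only capacitance has units s⁴·A²/(kg·m²).

Answer: capacitance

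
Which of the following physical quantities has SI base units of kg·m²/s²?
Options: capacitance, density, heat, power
Checking the SI base units of each option:
  capacitance (C = Q/V): s⁴·A²/(kg·m²)  ✗
  density (ρ = m/V): kg/m³  ✗
  heat (Q = mcΔT): kg·m²/s²  ✓ matches
  power (P = W/t): kg·m²/s³  ✗

Only heat has units kg·m²/s².

Answer: heat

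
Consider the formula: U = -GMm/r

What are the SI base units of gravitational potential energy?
Units of each symbol in U = -GMm/r:
  G (gravitational constant): m³/(kg·s²)
  M (mass): kg
  m (mass): kg
  r (distance): m  → in the denominator, contributes 1/m
  The minus sign does not affect the units.

Multiplying the contributions: [m³/(kg·s²)] · [kg] · [kg] · [1/m]
Adding exponents of each base unit: kg: 1, m: 2, s: -2
SI base units of gravitational potential energy: kg·m²/s²

Answer: kg·m²/s²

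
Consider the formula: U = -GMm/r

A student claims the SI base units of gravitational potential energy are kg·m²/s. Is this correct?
Units of each symbol in U = -GMm/r:
  G (gravitational constant): m³/(kg·s²)
  M (mass): kg
  m (mass): kg
  r (distance): m  → in the denominator, contributes 1/m
  The minus sign does not affect the units.

Multiplying the contributions: [m³/(kg·s²)] · [kg] · [kg] · [1/m]
Adding exponents of each base unit: kg: 1, m: 2, s: -2
SI base units of gravitational potential energy: kg·m²/s²

The claimed units kg·m²/s (exponents kg: 1, m: 2, s: -1) do not match the derived units kg·m²/s² (exponents kg: 1, m: 2, s: -2), so the claim is incorrect.

Answer: No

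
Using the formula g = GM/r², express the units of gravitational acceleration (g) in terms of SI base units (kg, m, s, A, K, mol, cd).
Units of each symbol in g = GM/r²:
  G (gravitational constant): m³/(kg·s²)
  M (mass): kg
  r (distance): m  → to the power 2 in the denominator, contributes 1/m²

Multiplying the contributions: [m³/(kg·s²)] · [kg] · [1/m²]
Adding exponents of each base unit: m: 1, s: -2
SI base units of gravitational acceleration: m/s²

Answer: m/s²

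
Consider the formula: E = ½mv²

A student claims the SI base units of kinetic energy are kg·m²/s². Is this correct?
Units of each symbol in E = ½mv²:
  m (mass): kg
  v (speed): m/s  → to the power 2, contributes m²/s²
  The factor ½ is dimensionless.

Multiplying the contributions: [kg] · [m²/s²]
Adding exponents of each base unit: kg: 1, m: 2, s: -2
SI base units of kinetic energy: kg·m²/s²

The claimed units kg·m²/s² match the derived units, so the claim is correct.

Answer: Yes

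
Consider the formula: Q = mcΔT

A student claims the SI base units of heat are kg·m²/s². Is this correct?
Units of each symbol in Q = mcΔT:
  m (mass): kg
  c (specific heat capacity, in J/(kg·K)): m²/(s²·K)
  ΔT (temperature change): K

Multiplying the contributions: [kg] · [m²/(s²·K)] · [K]
Adding exponents of each base unit: kg: 1, m: 2, s: -2
SI base units of heat: kg·m²/s²

The claimed units kg·m²/s² match the derived units, so the claim is correct.

Answer: Yes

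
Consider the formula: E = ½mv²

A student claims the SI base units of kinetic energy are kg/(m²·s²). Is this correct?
Units of each symbol in E = ½mv²:
  m (mass): kg
  v (speed): m/s  → to the power 2, contributes m²/s²
  The factor ½ is dimensionless.

Multiplying the contributions: [kg] · [m²/s²]
Adding exponents of each base unit: kg: 1, m: 2, s: -2
SI base units of kinetic energy: kg·m²/s²

The claimed units kg/(m²·s²) (exponents kg: 1, m: -2, s: -2) do not match the derived units kg·m²/s² (exponents kg: 1, m: 2, s: -2), so the claim is incorrect.

Answer: No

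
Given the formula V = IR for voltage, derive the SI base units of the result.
Units of each symbol in V = IR:
  I (current): A
  R (resistance, in ohms): kg·m²/(s³·A²)

Multiplying the contributions: [A] · [kg·m²/(s³·A²)]
Adding exponents of each base unit: kg: 1, m: 2, s: -3, A: -1
SI base units of voltage: kg·m²/(s³·A)

Answer: kg·m²/(s³·A)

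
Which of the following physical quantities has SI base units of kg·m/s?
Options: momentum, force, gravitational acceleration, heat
Checking the SI base units of each option:
  momentum (p = mv): kg·m/s  ✓ matches
  force (F = ma): kg·m/s²  ✗
  gravitational acceleration (g = GM/r²): m/s²  ✗
  heat (Q = mcΔT): kg·m²/s²  ✗

Only momentum has units kg·m/s.

Answer: momentum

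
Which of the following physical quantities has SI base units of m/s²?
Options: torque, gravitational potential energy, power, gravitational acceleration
Checking the SI base units of each option:
  torque (τ = Fr): kg·m²/s²  ✗
  gravitational potential energy (U = -GMm/r): kg·m²/s²  ✗
  power (P = W/t): kg·m²/s³  ✗
  gravitational acceleration (g = GM/r²): m/s²  ✓ matches

Only gravitational acceleration has units m/s².

Answer: gravitational acceleration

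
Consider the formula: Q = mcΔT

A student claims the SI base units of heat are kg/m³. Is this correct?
Units of each symbol in Q = mcΔT:
  m (mass): kg
  c (specific heat capacity, in J/(kg·K)): m²/(s²·K)
  ΔT (temperature change): K

Multiplying the contributions: [kg] · [m²/(s²·K)] · [K]
Adding exponents of each base unit: kg: 1, m: 2, s: -2
SI base units of heat: kg·m²/s²

The claimed units kg/m³ (exponents kg: 1, m: -3) do not match the derived units kg·m²/s² (exponents kg: 1, m: 2, s: -2), so the claim is incorrect.

Answer: No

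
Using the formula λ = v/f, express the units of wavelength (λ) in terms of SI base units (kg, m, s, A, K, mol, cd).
Units of each symbol in λ = v/f:
  v (wave speed): m/s
  f (frequency): 1/s  → in the denominator, contributes s

Multiplying the contributions: [m/s] · [s]
Adding exponents of each base unit: m: 1
SI base units of wavelength: m

Answer: m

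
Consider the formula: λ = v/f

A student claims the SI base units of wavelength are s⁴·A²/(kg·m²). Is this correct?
Units of each symbol in λ = v/f:
  v (wave speed): m/s
  f (frequency): 1/s  → in the denominator, contributes s

Multiplying the contributions: [m/s] · [s]
Adding exponents of each base unit: m: 1
SI base units of wavelength: m

The claimed units s⁴·A²/(kg·m²) (exponents kg: -1, m: -2, s: 4, A: 2) do not match the derived units m (exponents m: 1), so the claim is incorrect.

Answer: No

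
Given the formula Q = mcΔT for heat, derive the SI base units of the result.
Units of each symbol in Q = mcΔT:
  m (mass): kg
  c (specific heat capacity, in J/(kg·K)): m²/(s²·K)
  ΔT (temperature change): K

Multiplying the contributions: [kg] · [m²/(s²·K)] · [K]
Adding exponents of each base unit: kg: 1, m: 2, s: -2
SI base units of heat: kg·m²/s²

Answer: kg·m²/s²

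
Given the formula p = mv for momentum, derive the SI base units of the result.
Units of each symbol in p = mv:
  m (mass): kg
  v (velocity): m/s

Multiplying the contributions: [kg] · [m/s]
Adding exponents of each base unit: kg: 1, m: 1, s: -1
SI base units of momentum: kg·m/s

Answer: kg·m/s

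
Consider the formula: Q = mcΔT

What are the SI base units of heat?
Units of each symbol in Q = mcΔT:
  m (mass): kg
  c (specific heat capacity, in J/(kg·K)): m²/(s²·K)
  ΔT (temperature change): K

Multiplying the contributions: [kg] · [m²/(s²·K)] · [K]
Adding exponents of each base unit: kg: 1, m: 2, s: -2
SI base units of heat: kg·m²/s²

Answer: kg·m²/s²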